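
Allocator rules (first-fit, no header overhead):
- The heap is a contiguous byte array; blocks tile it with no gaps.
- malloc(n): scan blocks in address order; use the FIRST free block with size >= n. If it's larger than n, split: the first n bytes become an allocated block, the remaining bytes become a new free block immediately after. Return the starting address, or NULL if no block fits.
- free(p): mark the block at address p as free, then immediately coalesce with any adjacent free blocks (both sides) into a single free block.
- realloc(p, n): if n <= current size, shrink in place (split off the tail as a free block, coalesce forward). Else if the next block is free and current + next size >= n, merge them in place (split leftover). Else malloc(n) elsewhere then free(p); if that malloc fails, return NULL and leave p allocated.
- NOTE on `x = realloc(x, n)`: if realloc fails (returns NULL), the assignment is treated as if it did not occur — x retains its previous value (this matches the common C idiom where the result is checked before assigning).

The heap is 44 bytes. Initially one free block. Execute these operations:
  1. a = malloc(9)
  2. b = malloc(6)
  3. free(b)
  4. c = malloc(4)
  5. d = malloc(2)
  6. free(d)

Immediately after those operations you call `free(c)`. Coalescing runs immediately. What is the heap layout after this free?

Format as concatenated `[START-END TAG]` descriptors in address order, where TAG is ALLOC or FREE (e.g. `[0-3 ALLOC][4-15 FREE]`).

Op 1: a = malloc(9) -> a = 0; heap: [0-8 ALLOC][9-43 FREE]
Op 2: b = malloc(6) -> b = 9; heap: [0-8 ALLOC][9-14 ALLOC][15-43 FREE]
Op 3: free(b) -> (freed b); heap: [0-8 ALLOC][9-43 FREE]
Op 4: c = malloc(4) -> c = 9; heap: [0-8 ALLOC][9-12 ALLOC][13-43 FREE]
Op 5: d = malloc(2) -> d = 13; heap: [0-8 ALLOC][9-12 ALLOC][13-14 ALLOC][15-43 FREE]
Op 6: free(d) -> (freed d); heap: [0-8 ALLOC][9-12 ALLOC][13-43 FREE]
free(c): c = 9 -> block [9-12 ALLOC]; mark free, coalesce with adjacent free neighbors -> [0-8 ALLOC][9-43 FREE]

Answer: [0-8 ALLOC][9-43 FREE]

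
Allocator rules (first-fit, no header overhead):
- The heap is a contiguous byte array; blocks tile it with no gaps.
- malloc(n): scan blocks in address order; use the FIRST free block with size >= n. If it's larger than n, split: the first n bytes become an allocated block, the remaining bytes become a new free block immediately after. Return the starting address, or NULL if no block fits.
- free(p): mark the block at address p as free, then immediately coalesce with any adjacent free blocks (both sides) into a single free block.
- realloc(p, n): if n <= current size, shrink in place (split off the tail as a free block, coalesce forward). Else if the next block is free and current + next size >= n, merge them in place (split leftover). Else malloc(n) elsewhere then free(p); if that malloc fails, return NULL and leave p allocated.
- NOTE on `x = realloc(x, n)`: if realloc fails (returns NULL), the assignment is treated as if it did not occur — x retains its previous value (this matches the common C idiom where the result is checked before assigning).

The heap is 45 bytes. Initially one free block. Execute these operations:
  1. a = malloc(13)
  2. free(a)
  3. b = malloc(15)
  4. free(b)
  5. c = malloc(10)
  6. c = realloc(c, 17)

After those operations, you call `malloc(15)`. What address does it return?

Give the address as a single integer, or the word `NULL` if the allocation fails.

Op 1: a = malloc(13) -> a = 0; heap: [0-12 ALLOC][13-44 FREE]
Op 2: free(a) -> (freed a); heap: [0-44 FREE]
Op 3: b = malloc(15) -> b = 0; heap: [0-14 ALLOC][15-44 FREE]
Op 4: free(b) -> (freed b); heap: [0-44 FREE]
Op 5: c = malloc(10) -> c = 0; heap: [0-9 ALLOC][10-44 FREE]
Op 6: c = realloc(c, 17) -> c = 0; heap: [0-16 ALLOC][17-44 FREE]
malloc(15): first-fit scan over [0-16 ALLOC][17-44 FREE] -> 17

Answer: 17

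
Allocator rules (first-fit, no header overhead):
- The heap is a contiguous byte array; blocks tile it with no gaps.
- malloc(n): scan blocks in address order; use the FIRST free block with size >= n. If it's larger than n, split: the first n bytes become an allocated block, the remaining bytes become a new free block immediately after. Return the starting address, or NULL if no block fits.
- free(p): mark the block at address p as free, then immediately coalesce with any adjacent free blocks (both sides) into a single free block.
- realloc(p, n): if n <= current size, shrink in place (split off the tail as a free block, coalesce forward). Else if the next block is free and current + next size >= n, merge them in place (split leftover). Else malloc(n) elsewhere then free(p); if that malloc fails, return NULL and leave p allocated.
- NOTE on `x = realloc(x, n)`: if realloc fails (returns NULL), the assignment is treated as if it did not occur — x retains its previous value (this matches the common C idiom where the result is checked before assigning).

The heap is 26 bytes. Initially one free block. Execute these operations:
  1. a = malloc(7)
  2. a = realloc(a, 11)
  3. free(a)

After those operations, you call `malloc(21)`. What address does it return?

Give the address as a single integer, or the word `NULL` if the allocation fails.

Answer: 0

Derivation:
Op 1: a = malloc(7) -> a = 0; heap: [0-6 ALLOC][7-25 FREE]
Op 2: a = realloc(a, 11) -> a = 0; heap: [0-10 ALLOC][11-25 FREE]
Op 3: free(a) -> (freed a); heap: [0-25 FREE]
malloc(21): first-fit scan over [0-25 FREE] -> 0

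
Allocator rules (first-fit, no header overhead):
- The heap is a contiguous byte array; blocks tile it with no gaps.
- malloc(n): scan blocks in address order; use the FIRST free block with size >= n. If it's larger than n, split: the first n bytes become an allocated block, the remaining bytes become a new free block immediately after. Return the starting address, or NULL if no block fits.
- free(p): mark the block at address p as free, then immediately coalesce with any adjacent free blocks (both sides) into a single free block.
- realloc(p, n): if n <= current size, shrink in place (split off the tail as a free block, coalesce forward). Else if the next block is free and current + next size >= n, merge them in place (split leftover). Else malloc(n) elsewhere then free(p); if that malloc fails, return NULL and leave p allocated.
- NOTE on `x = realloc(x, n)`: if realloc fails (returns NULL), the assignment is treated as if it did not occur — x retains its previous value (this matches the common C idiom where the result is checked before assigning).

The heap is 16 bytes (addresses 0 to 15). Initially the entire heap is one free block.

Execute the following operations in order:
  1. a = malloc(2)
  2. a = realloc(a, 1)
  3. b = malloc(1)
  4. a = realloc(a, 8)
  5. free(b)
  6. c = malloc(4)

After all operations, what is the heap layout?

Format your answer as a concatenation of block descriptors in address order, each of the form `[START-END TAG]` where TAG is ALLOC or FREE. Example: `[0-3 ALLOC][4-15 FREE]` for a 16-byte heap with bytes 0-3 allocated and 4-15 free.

Answer: [0-1 FREE][2-9 ALLOC][10-13 ALLOC][14-15 FREE]

Derivation:
Op 1: a = malloc(2) -> a = 0; heap: [0-1 ALLOC][2-15 FREE]
Op 2: a = realloc(a, 1) -> a = 0; heap: [0-0 ALLOC][1-15 FREE]
Op 3: b = malloc(1) -> b = 1; heap: [0-0 ALLOC][1-1 ALLOC][2-15 FREE]
Op 4: a = realloc(a, 8) -> a = 2; heap: [0-0 FREE][1-1 ALLOC][2-9 ALLOC][10-15 FREE]
Op 5: free(b) -> (freed b); heap: [0-1 FREE][2-9 ALLOC][10-15 FREE]
Op 6: c = malloc(4) -> c = 10; heap: [0-1 FREE][2-9 ALLOC][10-13 ALLOC][14-15 FREE]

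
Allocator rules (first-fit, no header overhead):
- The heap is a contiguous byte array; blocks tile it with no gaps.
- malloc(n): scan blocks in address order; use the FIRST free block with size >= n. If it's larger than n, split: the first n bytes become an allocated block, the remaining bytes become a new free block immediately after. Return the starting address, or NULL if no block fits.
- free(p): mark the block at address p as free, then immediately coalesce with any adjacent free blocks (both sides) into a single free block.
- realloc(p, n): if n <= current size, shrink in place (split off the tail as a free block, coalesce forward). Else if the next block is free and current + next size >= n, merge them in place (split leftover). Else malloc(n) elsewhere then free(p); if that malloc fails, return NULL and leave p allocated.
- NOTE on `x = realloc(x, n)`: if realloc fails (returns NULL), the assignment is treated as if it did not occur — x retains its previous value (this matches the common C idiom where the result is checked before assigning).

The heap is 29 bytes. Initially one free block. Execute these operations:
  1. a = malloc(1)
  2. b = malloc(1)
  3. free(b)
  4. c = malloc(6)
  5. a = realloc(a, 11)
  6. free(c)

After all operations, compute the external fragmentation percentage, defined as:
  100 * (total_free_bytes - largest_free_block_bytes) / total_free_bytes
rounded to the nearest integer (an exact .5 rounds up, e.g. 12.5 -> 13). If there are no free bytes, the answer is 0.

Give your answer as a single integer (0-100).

Answer: 39

Derivation:
Op 1: a = malloc(1) -> a = 0; heap: [0-0 ALLOC][1-28 FREE]
Op 2: b = malloc(1) -> b = 1; heap: [0-0 ALLOC][1-1 ALLOC][2-28 FREE]
Op 3: free(b) -> (freed b); heap: [0-0 ALLOC][1-28 FREE]
Op 4: c = malloc(6) -> c = 1; heap: [0-0 ALLOC][1-6 ALLOC][7-28 FREE]
Op 5: a = realloc(a, 11) -> a = 7; heap: [0-0 FREE][1-6 ALLOC][7-17 ALLOC][18-28 FREE]
Op 6: free(c) -> (freed c); heap: [0-6 FREE][7-17 ALLOC][18-28 FREE]
Free blocks: [7 11] total_free=18 largest=11 -> 100*(18-11)/18 = 700/18 ≈ 38.889 -> rounds to 39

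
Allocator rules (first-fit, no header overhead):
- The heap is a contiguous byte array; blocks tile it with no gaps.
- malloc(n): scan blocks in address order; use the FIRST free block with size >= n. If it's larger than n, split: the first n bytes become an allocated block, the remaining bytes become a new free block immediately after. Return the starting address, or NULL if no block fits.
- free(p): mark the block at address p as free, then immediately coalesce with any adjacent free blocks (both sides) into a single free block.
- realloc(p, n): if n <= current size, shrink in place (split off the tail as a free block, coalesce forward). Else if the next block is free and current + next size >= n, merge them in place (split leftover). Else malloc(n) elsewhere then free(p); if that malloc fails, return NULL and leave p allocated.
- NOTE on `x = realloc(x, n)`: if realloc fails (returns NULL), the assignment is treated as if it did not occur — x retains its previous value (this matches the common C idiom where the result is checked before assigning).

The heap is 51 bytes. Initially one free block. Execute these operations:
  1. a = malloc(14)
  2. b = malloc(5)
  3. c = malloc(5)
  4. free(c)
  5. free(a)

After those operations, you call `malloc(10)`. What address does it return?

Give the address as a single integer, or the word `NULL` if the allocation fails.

Op 1: a = malloc(14) -> a = 0; heap: [0-13 ALLOC][14-50 FREE]
Op 2: b = malloc(5) -> b = 14; heap: [0-13 ALLOC][14-18 ALLOC][19-50 FREE]
Op 3: c = malloc(5) -> c = 19; heap: [0-13 ALLOC][14-18 ALLOC][19-23 ALLOC][24-50 FREE]
Op 4: free(c) -> (freed c); heap: [0-13 ALLOC][14-18 ALLOC][19-50 FREE]
Op 5: free(a) -> (freed a); heap: [0-13 FREE][14-18 ALLOC][19-50 FREE]
malloc(10): first-fit scan over [0-13 FREE][14-18 ALLOC][19-50 FREE] -> 0

Answer: 0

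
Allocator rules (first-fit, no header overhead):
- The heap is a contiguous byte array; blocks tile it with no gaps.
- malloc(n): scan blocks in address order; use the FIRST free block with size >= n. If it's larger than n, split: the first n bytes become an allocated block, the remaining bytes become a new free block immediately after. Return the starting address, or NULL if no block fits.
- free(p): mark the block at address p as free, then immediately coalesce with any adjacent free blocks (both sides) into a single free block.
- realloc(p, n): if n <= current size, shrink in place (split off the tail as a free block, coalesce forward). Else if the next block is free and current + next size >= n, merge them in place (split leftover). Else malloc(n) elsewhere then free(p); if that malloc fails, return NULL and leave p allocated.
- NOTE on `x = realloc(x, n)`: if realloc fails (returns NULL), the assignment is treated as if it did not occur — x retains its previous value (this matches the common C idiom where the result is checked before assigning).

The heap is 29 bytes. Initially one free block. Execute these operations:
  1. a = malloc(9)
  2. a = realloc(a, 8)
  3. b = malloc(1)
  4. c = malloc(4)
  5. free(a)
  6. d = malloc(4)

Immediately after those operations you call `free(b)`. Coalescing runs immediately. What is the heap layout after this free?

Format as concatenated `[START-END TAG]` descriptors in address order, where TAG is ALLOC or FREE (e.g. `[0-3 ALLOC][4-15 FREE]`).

Op 1: a = malloc(9) -> a = 0; heap: [0-8 ALLOC][9-28 FREE]
Op 2: a = realloc(a, 8) -> a = 0; heap: [0-7 ALLOC][8-28 FREE]
Op 3: b = malloc(1) -> b = 8; heap: [0-7 ALLOC][8-8 ALLOC][9-28 FREE]
Op 4: c = malloc(4) -> c = 9; heap: [0-7 ALLOC][8-8 ALLOC][9-12 ALLOC][13-28 FREE]
Op 5: free(a) -> (freed a); heap: [0-7 FREE][8-8 ALLOC][9-12 ALLOC][13-28 FREE]
Op 6: d = malloc(4) -> d = 0; heap: [0-3 ALLOC][4-7 FREE][8-8 ALLOC][9-12 ALLOC][13-28 FREE]
free(b): b = 8 -> block [8-8 ALLOC]; mark free, coalesce with adjacent free neighbors -> [0-3 ALLOC][4-8 FREE][9-12 ALLOC][13-28 FREE]

Answer: [0-3 ALLOC][4-8 FREE][9-12 ALLOC][13-28 FREE]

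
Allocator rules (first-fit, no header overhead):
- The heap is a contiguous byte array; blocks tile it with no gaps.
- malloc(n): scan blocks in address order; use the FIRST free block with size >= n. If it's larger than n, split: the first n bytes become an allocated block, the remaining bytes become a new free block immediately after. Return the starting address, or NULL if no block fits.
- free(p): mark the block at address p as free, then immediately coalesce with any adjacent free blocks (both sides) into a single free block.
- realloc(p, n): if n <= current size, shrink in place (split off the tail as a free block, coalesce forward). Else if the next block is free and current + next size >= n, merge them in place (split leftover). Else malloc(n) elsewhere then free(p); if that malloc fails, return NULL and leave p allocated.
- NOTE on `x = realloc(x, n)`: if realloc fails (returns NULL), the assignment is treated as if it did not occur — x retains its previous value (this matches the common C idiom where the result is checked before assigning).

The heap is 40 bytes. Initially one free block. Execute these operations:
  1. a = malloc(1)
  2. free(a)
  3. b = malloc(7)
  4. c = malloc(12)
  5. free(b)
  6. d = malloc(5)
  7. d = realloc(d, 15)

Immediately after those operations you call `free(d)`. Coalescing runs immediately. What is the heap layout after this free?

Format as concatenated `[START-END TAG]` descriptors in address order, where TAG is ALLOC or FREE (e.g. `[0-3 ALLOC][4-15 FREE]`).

Answer: [0-6 FREE][7-18 ALLOC][19-39 FREE]

Derivation:
Op 1: a = malloc(1) -> a = 0; heap: [0-0 ALLOC][1-39 FREE]
Op 2: free(a) -> (freed a); heap: [0-39 FREE]
Op 3: b = malloc(7) -> b = 0; heap: [0-6 ALLOC][7-39 FREE]
Op 4: c = malloc(12) -> c = 7; heap: [0-6 ALLOC][7-18 ALLOC][19-39 FREE]
Op 5: free(b) -> (freed b); heap: [0-6 FREE][7-18 ALLOC][19-39 FREE]
Op 6: d = malloc(5) -> d = 0; heap: [0-4 ALLOC][5-6 FREE][7-18 ALLOC][19-39 FREE]
Op 7: d = realloc(d, 15) -> d = 19; heap: [0-6 FREE][7-18 ALLOC][19-33 ALLOC][34-39 FREE]
free(d): d = 19 -> block [19-33 ALLOC]; mark free, coalesce with adjacent free neighbors -> [0-6 FREE][7-18 ALLOC][19-39 FREE]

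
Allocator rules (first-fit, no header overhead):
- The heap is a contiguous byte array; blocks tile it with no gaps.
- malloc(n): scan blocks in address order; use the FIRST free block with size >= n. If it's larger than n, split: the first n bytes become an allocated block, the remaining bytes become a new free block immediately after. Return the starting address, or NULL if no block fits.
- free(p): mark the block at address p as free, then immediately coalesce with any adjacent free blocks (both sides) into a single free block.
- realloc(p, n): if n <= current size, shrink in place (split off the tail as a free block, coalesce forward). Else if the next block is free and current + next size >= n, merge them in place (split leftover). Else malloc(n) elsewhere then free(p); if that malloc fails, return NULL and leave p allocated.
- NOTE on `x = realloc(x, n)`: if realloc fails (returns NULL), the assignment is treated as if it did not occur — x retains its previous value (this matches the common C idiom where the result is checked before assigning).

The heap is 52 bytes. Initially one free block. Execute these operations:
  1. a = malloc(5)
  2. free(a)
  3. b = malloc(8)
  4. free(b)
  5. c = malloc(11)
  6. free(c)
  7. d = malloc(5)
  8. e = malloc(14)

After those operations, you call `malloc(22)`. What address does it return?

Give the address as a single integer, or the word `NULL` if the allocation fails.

Op 1: a = malloc(5) -> a = 0; heap: [0-4 ALLOC][5-51 FREE]
Op 2: free(a) -> (freed a); heap: [0-51 FREE]
Op 3: b = malloc(8) -> b = 0; heap: [0-7 ALLOC][8-51 FREE]
Op 4: free(b) -> (freed b); heap: [0-51 FREE]
Op 5: c = malloc(11) -> c = 0; heap: [0-10 ALLOC][11-51 FREE]
Op 6: free(c) -> (freed c); heap: [0-51 FREE]
Op 7: d = malloc(5) -> d = 0; heap: [0-4 ALLOC][5-51 FREE]
Op 8: e = malloc(14) -> e = 5; heap: [0-4 ALLOC][5-18 ALLOC][19-51 FREE]
malloc(22): first-fit scan over [0-4 ALLOC][5-18 ALLOC][19-51 FREE] -> 19

Answer: 19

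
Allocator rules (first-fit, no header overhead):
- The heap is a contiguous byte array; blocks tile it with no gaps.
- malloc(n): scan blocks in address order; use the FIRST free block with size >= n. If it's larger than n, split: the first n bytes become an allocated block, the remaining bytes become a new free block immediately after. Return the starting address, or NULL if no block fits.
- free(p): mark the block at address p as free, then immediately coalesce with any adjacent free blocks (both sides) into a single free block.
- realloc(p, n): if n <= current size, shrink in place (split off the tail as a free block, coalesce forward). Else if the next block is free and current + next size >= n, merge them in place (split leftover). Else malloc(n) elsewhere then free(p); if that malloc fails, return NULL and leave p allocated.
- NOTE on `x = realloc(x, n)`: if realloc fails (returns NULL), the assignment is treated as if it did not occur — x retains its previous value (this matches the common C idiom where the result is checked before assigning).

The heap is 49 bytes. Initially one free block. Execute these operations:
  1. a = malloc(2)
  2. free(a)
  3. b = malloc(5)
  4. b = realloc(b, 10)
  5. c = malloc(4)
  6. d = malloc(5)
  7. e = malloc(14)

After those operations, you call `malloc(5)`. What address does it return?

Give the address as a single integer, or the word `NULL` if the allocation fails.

Answer: 33

Derivation:
Op 1: a = malloc(2) -> a = 0; heap: [0-1 ALLOC][2-48 FREE]
Op 2: free(a) -> (freed a); heap: [0-48 FREE]
Op 3: b = malloc(5) -> b = 0; heap: [0-4 ALLOC][5-48 FREE]
Op 4: b = realloc(b, 10) -> b = 0; heap: [0-9 ALLOC][10-48 FREE]
Op 5: c = malloc(4) -> c = 10; heap: [0-9 ALLOC][10-13 ALLOC][14-48 FREE]
Op 6: d = malloc(5) -> d = 14; heap: [0-9 ALLOC][10-13 ALLOC][14-18 ALLOC][19-48 FREE]
Op 7: e = malloc(14) -> e = 19; heap: [0-9 ALLOC][10-13 ALLOC][14-18 ALLOC][19-32 ALLOC][33-48 FREE]
malloc(5): first-fit scan over [0-9 ALLOC][10-13 ALLOC][14-18 ALLOC][19-32 ALLOC][33-48 FREE] -> 33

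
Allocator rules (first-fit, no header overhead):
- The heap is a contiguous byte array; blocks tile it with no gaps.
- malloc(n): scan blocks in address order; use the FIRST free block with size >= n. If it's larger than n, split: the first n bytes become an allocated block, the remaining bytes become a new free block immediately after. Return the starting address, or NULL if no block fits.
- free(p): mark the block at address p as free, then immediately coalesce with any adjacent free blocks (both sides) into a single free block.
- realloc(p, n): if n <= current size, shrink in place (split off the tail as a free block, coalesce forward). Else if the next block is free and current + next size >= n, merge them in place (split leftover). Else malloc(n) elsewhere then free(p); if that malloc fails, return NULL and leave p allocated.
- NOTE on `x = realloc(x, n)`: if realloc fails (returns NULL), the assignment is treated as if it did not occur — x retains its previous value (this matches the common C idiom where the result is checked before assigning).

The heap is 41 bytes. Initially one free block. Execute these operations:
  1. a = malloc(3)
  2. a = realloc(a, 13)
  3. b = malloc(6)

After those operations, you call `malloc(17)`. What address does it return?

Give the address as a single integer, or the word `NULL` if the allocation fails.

Answer: 19

Derivation:
Op 1: a = malloc(3) -> a = 0; heap: [0-2 ALLOC][3-40 FREE]
Op 2: a = realloc(a, 13) -> a = 0; heap: [0-12 ALLOC][13-40 FREE]
Op 3: b = malloc(6) -> b = 13; heap: [0-12 ALLOC][13-18 ALLOC][19-40 FREE]
malloc(17): first-fit scan over [0-12 ALLOC][13-18 ALLOC][19-40 FREE] -> 19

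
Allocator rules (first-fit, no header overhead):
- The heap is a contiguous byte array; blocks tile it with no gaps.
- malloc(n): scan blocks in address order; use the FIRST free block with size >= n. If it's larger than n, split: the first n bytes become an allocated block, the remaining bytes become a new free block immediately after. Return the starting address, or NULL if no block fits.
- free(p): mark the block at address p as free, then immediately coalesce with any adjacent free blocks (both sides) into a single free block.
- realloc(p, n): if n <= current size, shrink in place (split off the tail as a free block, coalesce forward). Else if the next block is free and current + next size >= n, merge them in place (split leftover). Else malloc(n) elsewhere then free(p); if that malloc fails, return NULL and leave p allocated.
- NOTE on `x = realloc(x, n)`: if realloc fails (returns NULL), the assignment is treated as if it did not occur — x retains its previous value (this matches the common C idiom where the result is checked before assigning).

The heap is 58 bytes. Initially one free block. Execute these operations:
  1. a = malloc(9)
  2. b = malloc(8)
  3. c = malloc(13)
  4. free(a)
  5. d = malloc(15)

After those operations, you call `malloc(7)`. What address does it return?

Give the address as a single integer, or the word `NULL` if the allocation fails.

Op 1: a = malloc(9) -> a = 0; heap: [0-8 ALLOC][9-57 FREE]
Op 2: b = malloc(8) -> b = 9; heap: [0-8 ALLOC][9-16 ALLOC][17-57 FREE]
Op 3: c = malloc(13) -> c = 17; heap: [0-8 ALLOC][9-16 ALLOC][17-29 ALLOC][30-57 FREE]
Op 4: free(a) -> (freed a); heap: [0-8 FREE][9-16 ALLOC][17-29 ALLOC][30-57 FREE]
Op 5: d = malloc(15) -> d = 30; heap: [0-8 FREE][9-16 ALLOC][17-29 ALLOC][30-44 ALLOC][45-57 FREE]
malloc(7): first-fit scan over [0-8 FREE][9-16 ALLOC][17-29 ALLOC][30-44 ALLOC][45-57 FREE] -> 0

Answer: 0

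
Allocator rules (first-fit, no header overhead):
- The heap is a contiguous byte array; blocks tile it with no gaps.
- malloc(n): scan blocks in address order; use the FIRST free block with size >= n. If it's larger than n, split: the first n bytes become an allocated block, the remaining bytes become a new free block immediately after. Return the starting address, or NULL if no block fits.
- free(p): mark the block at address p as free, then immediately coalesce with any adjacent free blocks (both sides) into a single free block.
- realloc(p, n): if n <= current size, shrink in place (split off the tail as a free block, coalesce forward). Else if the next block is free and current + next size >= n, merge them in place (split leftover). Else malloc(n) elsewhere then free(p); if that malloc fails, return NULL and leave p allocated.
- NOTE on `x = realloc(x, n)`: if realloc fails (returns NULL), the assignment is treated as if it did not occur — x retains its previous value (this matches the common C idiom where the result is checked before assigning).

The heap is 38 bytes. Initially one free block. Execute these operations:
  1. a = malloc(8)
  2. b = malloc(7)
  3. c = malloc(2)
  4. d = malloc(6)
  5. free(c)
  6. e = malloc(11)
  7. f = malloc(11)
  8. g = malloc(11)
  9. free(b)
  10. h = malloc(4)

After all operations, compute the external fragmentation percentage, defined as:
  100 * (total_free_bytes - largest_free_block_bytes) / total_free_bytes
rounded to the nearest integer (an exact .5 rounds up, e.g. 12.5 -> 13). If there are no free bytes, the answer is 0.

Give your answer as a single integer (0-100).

Op 1: a = malloc(8) -> a = 0; heap: [0-7 ALLOC][8-37 FREE]
Op 2: b = malloc(7) -> b = 8; heap: [0-7 ALLOC][8-14 ALLOC][15-37 FREE]
Op 3: c = malloc(2) -> c = 15; heap: [0-7 ALLOC][8-14 ALLOC][15-16 ALLOC][17-37 FREE]
Op 4: d = malloc(6) -> d = 17; heap: [0-7 ALLOC][8-14 ALLOC][15-16 ALLOC][17-22 ALLOC][23-37 FREE]
Op 5: free(c) -> (freed c); heap: [0-7 ALLOC][8-14 ALLOC][15-16 FREE][17-22 ALLOC][23-37 FREE]
Op 6: e = malloc(11) -> e = 23; heap: [0-7 ALLOC][8-14 ALLOC][15-16 FREE][17-22 ALLOC][23-33 ALLOC][34-37 FREE]
Op 7: f = malloc(11) -> f = NULL; heap: [0-7 ALLOC][8-14 ALLOC][15-16 FREE][17-22 ALLOC][23-33 ALLOC][34-37 FREE]
Op 8: g = malloc(11) -> g = NULL; heap: [0-7 ALLOC][8-14 ALLOC][15-16 FREE][17-22 ALLOC][23-33 ALLOC][34-37 FREE]
Op 9: free(b) -> (freed b); heap: [0-7 ALLOC][8-16 FREE][17-22 ALLOC][23-33 ALLOC][34-37 FREE]
Op 10: h = malloc(4) -> h = 8; heap: [0-7 ALLOC][8-11 ALLOC][12-16 FREE][17-22 ALLOC][23-33 ALLOC][34-37 FREE]
Free blocks: [5 4] total_free=9 largest=5 -> 100*(9-5)/9 = 400/9 ≈ 44.444 -> rounds to 44

Answer: 44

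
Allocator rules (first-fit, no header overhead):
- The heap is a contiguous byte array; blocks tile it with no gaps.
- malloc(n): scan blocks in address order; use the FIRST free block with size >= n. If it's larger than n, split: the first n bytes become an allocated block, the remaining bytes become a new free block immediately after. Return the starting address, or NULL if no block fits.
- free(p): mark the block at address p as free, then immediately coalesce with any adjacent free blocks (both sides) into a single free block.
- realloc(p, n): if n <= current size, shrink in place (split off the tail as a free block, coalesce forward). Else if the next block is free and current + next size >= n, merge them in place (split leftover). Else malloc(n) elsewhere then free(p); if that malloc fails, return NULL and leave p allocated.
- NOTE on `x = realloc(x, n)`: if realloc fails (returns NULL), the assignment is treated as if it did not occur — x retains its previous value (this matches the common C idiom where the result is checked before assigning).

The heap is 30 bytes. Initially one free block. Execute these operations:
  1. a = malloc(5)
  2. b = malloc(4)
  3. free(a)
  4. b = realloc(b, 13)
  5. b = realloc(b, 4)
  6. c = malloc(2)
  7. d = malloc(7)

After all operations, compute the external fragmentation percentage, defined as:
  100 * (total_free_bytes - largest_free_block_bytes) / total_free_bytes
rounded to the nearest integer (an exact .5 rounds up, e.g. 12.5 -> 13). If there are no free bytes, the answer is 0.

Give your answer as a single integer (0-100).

Op 1: a = malloc(5) -> a = 0; heap: [0-4 ALLOC][5-29 FREE]
Op 2: b = malloc(4) -> b = 5; heap: [0-4 ALLOC][5-8 ALLOC][9-29 FREE]
Op 3: free(a) -> (freed a); heap: [0-4 FREE][5-8 ALLOC][9-29 FREE]
Op 4: b = realloc(b, 13) -> b = 5; heap: [0-4 FREE][5-17 ALLOC][18-29 FREE]
Op 5: b = realloc(b, 4) -> b = 5; heap: [0-4 FREE][5-8 ALLOC][9-29 FREE]
Op 6: c = malloc(2) -> c = 0; heap: [0-1 ALLOC][2-4 FREE][5-8 ALLOC][9-29 FREE]
Op 7: d = malloc(7) -> d = 9; heap: [0-1 ALLOC][2-4 FREE][5-8 ALLOC][9-15 ALLOC][16-29 FREE]
Free blocks: [3 14] total_free=17 largest=14 -> 100*(17-14)/17 = 300/17 ≈ 17.647 -> rounds to 18

Answer: 18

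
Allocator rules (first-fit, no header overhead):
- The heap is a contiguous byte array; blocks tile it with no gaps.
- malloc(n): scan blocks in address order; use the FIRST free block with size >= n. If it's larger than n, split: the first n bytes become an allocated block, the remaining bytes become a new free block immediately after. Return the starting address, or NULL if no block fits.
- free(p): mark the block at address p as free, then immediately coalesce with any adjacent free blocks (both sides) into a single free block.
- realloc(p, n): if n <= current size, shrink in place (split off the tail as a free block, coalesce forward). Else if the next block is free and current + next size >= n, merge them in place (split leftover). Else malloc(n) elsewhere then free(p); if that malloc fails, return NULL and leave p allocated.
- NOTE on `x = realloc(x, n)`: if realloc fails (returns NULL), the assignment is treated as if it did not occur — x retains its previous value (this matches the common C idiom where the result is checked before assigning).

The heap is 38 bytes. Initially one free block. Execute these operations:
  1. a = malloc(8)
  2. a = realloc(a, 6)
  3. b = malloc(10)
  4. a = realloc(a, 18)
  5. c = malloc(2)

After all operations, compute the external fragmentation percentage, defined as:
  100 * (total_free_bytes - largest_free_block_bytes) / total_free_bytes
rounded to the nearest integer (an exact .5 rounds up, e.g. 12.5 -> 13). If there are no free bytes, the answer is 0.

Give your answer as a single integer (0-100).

Op 1: a = malloc(8) -> a = 0; heap: [0-7 ALLOC][8-37 FREE]
Op 2: a = realloc(a, 6) -> a = 0; heap: [0-5 ALLOC][6-37 FREE]
Op 3: b = malloc(10) -> b = 6; heap: [0-5 ALLOC][6-15 ALLOC][16-37 FREE]
Op 4: a = realloc(a, 18) -> a = 16; heap: [0-5 FREE][6-15 ALLOC][16-33 ALLOC][34-37 FREE]
Op 5: c = malloc(2) -> c = 0; heap: [0-1 ALLOC][2-5 FREE][6-15 ALLOC][16-33 ALLOC][34-37 FREE]
Free blocks: [4 4] total_free=8 largest=4 -> 100*(8-4)/8 = 400/8 = 50

Answer: 50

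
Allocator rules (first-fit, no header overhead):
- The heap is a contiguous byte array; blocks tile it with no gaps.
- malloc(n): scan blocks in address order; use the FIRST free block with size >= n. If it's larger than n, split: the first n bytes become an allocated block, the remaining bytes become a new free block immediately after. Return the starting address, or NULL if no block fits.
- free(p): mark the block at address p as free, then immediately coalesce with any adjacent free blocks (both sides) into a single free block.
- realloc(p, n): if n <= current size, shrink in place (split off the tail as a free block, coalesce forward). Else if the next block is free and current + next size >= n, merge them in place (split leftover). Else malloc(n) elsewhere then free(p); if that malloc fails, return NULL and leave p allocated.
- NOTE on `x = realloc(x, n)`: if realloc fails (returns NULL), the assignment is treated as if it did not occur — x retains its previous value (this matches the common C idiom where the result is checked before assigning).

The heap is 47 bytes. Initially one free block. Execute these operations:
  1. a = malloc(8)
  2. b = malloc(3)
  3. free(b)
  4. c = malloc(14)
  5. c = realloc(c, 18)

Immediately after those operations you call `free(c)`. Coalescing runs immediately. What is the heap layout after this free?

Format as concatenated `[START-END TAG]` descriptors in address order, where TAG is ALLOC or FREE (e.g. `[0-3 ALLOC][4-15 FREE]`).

Op 1: a = malloc(8) -> a = 0; heap: [0-7 ALLOC][8-46 FREE]
Op 2: b = malloc(3) -> b = 8; heap: [0-7 ALLOC][8-10 ALLOC][11-46 FREE]
Op 3: free(b) -> (freed b); heap: [0-7 ALLOC][8-46 FREE]
Op 4: c = malloc(14) -> c = 8; heap: [0-7 ALLOC][8-21 ALLOC][22-46 FREE]
Op 5: c = realloc(c, 18) -> c = 8; heap: [0-7 ALLOC][8-25 ALLOC][26-46 FREE]
free(c): c = 8 -> block [8-25 ALLOC]; mark free, coalesce with adjacent free neighbors -> [0-7 ALLOC][8-46 FREE]

Answer: [0-7 ALLOC][8-46 FREE]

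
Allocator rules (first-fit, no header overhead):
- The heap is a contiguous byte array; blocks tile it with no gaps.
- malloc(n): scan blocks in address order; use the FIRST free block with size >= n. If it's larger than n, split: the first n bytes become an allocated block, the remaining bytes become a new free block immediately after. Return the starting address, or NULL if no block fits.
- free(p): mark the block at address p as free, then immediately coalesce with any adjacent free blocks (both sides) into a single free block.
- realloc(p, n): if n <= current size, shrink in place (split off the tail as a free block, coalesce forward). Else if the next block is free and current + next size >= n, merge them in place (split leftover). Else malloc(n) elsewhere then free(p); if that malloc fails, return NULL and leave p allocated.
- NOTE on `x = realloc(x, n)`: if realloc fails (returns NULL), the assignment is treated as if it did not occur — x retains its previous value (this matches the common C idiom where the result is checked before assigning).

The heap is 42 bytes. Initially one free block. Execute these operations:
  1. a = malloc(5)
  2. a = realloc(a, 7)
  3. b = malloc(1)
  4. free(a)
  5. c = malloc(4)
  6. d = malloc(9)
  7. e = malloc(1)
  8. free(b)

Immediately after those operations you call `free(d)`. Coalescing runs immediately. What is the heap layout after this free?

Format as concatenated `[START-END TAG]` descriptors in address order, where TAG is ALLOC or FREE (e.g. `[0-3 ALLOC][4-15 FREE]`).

Op 1: a = malloc(5) -> a = 0; heap: [0-4 ALLOC][5-41 FREE]
Op 2: a = realloc(a, 7) -> a = 0; heap: [0-6 ALLOC][7-41 FREE]
Op 3: b = malloc(1) -> b = 7; heap: [0-6 ALLOC][7-7 ALLOC][8-41 FREE]
Op 4: free(a) -> (freed a); heap: [0-6 FREE][7-7 ALLOC][8-41 FREE]
Op 5: c = malloc(4) -> c = 0; heap: [0-3 ALLOC][4-6 FREE][7-7 ALLOC][8-41 FREE]
Op 6: d = malloc(9) -> d = 8; heap: [0-3 ALLOC][4-6 FREE][7-7 ALLOC][8-16 ALLOC][17-41 FREE]
Op 7: e = malloc(1) -> e = 4; heap: [0-3 ALLOC][4-4 ALLOC][5-6 FREE][7-7 ALLOC][8-16 ALLOC][17-41 FREE]
Op 8: free(b) -> (freed b); heap: [0-3 ALLOC][4-4 ALLOC][5-7 FREE][8-16 ALLOC][17-41 FREE]
free(d): d = 8 -> block [8-16 ALLOC]; mark free, coalesce with adjacent free neighbors -> [0-3 ALLOC][4-4 ALLOC][5-41 FREE]

Answer: [0-3 ALLOC][4-4 ALLOC][5-41 FREE]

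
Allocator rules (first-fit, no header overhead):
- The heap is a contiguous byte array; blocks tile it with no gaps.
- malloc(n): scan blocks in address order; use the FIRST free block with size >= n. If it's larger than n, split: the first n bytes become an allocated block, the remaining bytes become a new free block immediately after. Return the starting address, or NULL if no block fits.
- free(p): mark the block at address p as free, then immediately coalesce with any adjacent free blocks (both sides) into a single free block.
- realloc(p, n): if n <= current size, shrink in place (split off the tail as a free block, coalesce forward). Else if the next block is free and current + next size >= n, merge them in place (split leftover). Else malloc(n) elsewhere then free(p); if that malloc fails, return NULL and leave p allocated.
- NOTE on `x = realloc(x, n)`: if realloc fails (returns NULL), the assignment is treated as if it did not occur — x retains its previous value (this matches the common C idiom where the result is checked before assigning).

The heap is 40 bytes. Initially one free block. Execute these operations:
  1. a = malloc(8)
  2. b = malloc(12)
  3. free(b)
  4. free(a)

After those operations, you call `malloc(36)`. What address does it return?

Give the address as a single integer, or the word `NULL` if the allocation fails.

Op 1: a = malloc(8) -> a = 0; heap: [0-7 ALLOC][8-39 FREE]
Op 2: b = malloc(12) -> b = 8; heap: [0-7 ALLOC][8-19 ALLOC][20-39 FREE]
Op 3: free(b) -> (freed b); heap: [0-7 ALLOC][8-39 FREE]
Op 4: free(a) -> (freed a); heap: [0-39 FREE]
malloc(36): first-fit scan over [0-39 FREE] -> 0

Answer: 0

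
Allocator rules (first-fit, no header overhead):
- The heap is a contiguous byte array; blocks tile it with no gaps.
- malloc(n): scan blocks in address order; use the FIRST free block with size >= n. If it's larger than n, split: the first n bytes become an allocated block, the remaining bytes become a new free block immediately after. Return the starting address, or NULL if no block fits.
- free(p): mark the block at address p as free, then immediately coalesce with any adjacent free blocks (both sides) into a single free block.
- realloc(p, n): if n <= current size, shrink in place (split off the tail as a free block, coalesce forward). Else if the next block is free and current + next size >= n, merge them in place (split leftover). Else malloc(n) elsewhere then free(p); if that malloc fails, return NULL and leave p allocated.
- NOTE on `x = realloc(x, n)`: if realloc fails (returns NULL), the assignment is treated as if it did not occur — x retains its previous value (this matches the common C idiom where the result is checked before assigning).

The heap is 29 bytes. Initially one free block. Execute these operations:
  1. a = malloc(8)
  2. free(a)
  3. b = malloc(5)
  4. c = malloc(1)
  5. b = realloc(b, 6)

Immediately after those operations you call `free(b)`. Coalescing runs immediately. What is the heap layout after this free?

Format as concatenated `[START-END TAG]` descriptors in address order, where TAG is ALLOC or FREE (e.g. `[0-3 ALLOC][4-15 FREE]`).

Answer: [0-4 FREE][5-5 ALLOC][6-28 FREE]

Derivation:
Op 1: a = malloc(8) -> a = 0; heap: [0-7 ALLOC][8-28 FREE]
Op 2: free(a) -> (freed a); heap: [0-28 FREE]
Op 3: b = malloc(5) -> b = 0; heap: [0-4 ALLOC][5-28 FREE]
Op 4: c = malloc(1) -> c = 5; heap: [0-4 ALLOC][5-5 ALLOC][6-28 FREE]
Op 5: b = realloc(b, 6) -> b = 6; heap: [0-4 FREE][5-5 ALLOC][6-11 ALLOC][12-28 FREE]
free(b): b = 6 -> block [6-11 ALLOC]; mark free, coalesce with adjacent free neighbors -> [0-4 FREE][5-5 ALLOC][6-28 FREE]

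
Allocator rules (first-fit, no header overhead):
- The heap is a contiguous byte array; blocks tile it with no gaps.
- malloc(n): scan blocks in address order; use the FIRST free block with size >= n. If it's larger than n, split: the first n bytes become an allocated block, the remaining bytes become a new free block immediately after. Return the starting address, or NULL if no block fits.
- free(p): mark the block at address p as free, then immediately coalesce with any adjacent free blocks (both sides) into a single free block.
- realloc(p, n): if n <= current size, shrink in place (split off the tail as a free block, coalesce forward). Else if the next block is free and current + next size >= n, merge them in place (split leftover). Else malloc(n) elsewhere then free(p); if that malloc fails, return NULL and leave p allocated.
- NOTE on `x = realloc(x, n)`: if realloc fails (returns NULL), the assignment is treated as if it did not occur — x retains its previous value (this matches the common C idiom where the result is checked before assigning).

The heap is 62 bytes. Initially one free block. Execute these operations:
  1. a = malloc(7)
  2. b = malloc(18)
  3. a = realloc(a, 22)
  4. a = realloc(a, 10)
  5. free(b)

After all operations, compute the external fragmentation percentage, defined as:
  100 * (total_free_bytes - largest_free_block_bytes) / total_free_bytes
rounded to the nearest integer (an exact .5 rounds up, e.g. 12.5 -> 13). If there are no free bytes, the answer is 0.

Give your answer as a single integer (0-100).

Op 1: a = malloc(7) -> a = 0; heap: [0-6 ALLOC][7-61 FREE]
Op 2: b = malloc(18) -> b = 7; heap: [0-6 ALLOC][7-24 ALLOC][25-61 FREE]
Op 3: a = realloc(a, 22) -> a = 25; heap: [0-6 FREE][7-24 ALLOC][25-46 ALLOC][47-61 FREE]
Op 4: a = realloc(a, 10) -> a = 25; heap: [0-6 FREE][7-24 ALLOC][25-34 ALLOC][35-61 FREE]
Op 5: free(b) -> (freed b); heap: [0-24 FREE][25-34 ALLOC][35-61 FREE]
Free blocks: [25 27] total_free=52 largest=27 -> 100*(52-27)/52 = 2500/52 ≈ 48.077 -> rounds to 48

Answer: 48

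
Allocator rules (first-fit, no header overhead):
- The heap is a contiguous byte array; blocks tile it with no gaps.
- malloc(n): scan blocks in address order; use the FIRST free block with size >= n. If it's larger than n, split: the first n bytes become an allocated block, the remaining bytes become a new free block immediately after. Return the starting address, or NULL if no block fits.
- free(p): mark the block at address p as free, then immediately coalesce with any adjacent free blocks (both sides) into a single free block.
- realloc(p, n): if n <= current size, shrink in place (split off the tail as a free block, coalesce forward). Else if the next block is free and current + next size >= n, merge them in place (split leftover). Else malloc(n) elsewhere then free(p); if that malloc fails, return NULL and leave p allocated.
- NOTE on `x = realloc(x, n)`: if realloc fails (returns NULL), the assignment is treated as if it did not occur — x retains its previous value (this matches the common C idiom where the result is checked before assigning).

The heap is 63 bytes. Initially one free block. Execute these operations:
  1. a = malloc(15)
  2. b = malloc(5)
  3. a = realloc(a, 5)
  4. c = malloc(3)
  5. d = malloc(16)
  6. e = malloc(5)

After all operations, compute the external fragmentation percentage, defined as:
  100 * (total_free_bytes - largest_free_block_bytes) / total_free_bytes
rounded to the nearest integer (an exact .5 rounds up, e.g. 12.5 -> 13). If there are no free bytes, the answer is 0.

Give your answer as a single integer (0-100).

Op 1: a = malloc(15) -> a = 0; heap: [0-14 ALLOC][15-62 FREE]
Op 2: b = malloc(5) -> b = 15; heap: [0-14 ALLOC][15-19 ALLOC][20-62 FREE]
Op 3: a = realloc(a, 5) -> a = 0; heap: [0-4 ALLOC][5-14 FREE][15-19 ALLOC][20-62 FREE]
Op 4: c = malloc(3) -> c = 5; heap: [0-4 ALLOC][5-7 ALLOC][8-14 FREE][15-19 ALLOC][20-62 FREE]
Op 5: d = malloc(16) -> d = 20; heap: [0-4 ALLOC][5-7 ALLOC][8-14 FREE][15-19 ALLOC][20-35 ALLOC][36-62 FREE]
Op 6: e = malloc(5) -> e = 8; heap: [0-4 ALLOC][5-7 ALLOC][8-12 ALLOC][13-14 FREE][15-19 ALLOC][20-35 ALLOC][36-62 FREE]
Free blocks: [2 27] total_free=29 largest=27 -> 100*(29-27)/29 = 200/29 ≈ 6.897 -> rounds to 7

Answer: 7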